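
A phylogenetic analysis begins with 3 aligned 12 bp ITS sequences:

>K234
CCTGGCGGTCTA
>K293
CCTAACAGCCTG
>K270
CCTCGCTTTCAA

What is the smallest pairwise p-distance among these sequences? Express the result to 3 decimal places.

0.333

Pairwise Hamming distances:
  K234 vs K293: 5
  K234 vs K270: 4
  K293 vs K270: 7
The smallest is 4 mismatches, between K234 and K270; p = 4/12 = 0.333.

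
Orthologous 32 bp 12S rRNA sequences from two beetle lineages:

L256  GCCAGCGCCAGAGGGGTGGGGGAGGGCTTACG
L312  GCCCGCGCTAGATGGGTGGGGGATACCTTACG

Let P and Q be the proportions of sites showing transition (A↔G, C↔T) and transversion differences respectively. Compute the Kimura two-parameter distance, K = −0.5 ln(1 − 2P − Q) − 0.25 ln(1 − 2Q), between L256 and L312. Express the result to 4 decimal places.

Differing sites — 4:A/C (Tv); 9:C/T (Ti); 13:G/T (Tv); 24:G/T (Tv); 25:G/A (Ti); 26:G/C (Tv).
Of the 6 differences, 2 transitions and 4 transversions over 32 sites: P = 2/32 = 0.062500, Q = 4/32 = 0.125000.
d = −0.5·ln(0.750000) − 0.25·ln(0.750000) = −0.5·(-0.287682) − 0.25·(-0.287682) = 0.2158.

0.2158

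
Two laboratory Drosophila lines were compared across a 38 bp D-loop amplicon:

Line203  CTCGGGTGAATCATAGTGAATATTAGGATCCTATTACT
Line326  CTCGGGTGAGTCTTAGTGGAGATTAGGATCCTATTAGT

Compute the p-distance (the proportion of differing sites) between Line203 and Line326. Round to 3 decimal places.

The sequences differ at positions 10 (A/G), 13 (A/T), 19 (A/G), 21 (T/G), 37 (C/G).
There are 5 differences over 38 sites, so p = 5/38 = 0.132.

0.132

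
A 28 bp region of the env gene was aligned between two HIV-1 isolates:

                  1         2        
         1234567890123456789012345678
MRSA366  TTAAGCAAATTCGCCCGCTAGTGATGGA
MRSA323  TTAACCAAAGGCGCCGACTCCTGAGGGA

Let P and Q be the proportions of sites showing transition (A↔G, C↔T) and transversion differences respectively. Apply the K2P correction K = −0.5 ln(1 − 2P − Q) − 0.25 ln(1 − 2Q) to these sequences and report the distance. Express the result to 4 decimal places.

Differing sites — 5:G/C (Tv); 10:T/G (Tv); 11:T/G (Tv); 16:C/G (Tv); 17:G/A (Ti); 20:A/C (Tv); 21:G/C (Tv); 25:T/G (Tv).
Of the 8 differences, 1 transition and 7 transversions over 28 sites: P = 1/28 = 0.035714, Q = 7/28 = 0.250000.
d = −0.5·ln(0.678572) − 0.25·ln(0.500000) = −0.5·(-0.387765) − 0.25·(-0.693147) = 0.3672.

0.3672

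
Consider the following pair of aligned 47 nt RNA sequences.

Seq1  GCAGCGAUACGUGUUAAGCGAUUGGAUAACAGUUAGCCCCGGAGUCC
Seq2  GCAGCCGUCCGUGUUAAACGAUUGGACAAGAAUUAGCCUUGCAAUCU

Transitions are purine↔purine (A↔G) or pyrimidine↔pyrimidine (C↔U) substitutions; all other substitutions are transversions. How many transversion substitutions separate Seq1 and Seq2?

4

Differing sites — 6:G/C (Tv); 7:A/G (Ti); 9:A/C (Tv); 18:G/A (Ti); 27:U/C (Ti); 30:C/G (Tv); 32:G/A (Ti); 39:C/U (Ti); 40:C/U (Ti); 42:G/C (Tv); 44:G/A (Ti); 47:C/U (Ti).
Of the 12 differences, 8 transitions and 4 transversions, so the answer is 4.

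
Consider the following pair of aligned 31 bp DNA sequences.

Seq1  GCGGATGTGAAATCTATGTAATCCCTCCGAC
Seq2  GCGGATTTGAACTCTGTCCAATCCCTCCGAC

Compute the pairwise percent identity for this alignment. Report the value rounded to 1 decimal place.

83.9%

The sequences differ at positions 7 (G/T), 12 (A/C), 16 (A/G), 18 (G/C), 19 (T/C).
26 of the 31 sites match, so the percent identity is 26/31 × 100 = 83.9%.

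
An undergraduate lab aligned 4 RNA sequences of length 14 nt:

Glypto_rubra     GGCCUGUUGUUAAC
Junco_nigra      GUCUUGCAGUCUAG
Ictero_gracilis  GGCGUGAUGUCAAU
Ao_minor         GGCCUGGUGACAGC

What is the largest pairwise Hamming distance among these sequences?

Pairwise Hamming distances:
  Glypto_rubra vs Junco_nigra: 7
  Glypto_rubra vs Ictero_gracilis: 4
  Glypto_rubra vs Ao_minor: 4
  Junco_nigra vs Ictero_gracilis: 6
  Junco_nigra vs Ao_minor: 8
  Ictero_gracilis vs Ao_minor: 5
The largest is 8, between Junco_nigra and Ao_minor.

8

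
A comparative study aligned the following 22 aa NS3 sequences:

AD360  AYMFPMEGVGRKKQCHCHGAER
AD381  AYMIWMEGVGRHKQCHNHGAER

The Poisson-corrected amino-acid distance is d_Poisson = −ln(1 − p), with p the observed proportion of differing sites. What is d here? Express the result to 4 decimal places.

0.2007

The sequences differ at positions 4 (F/I), 5 (P/W), 12 (K/H), 17 (C/N).
p = 4/22 = 0.181818.
d = −ln(1 − 0.181818) = −ln(0.818182) = 0.2007.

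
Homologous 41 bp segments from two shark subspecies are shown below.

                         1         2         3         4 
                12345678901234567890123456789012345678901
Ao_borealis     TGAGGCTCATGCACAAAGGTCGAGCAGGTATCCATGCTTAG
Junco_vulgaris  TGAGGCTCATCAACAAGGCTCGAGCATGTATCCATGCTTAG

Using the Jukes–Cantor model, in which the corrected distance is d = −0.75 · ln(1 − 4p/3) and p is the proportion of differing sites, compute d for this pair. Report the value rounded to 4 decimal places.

Differing sites — 11:G/C; 12:C/A; 17:A/G; 19:G/C; 27:G/T.
p = 5/41 = 0.121951.
d = −0.75 · ln(1 − (4/3)·0.121951) = −0.75 · ln(0.837399) = −0.75 · (-0.177455) = 0.1331.

0.1331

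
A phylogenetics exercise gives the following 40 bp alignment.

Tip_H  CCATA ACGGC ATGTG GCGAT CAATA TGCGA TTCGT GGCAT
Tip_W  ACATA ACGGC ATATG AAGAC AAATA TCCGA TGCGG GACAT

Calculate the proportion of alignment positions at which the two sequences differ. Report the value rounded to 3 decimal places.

The sequences differ at positions 1 (C/A), 13 (G/A), 16 (G/A), 17 (C/A), 20 (T/C), 21 (C/A), 27 (G/C), 32 (T/G), 35 (T/G), 37 (G/A).
There are 10 differences over 40 sites, so p = 10/40 = 0.250.

0.250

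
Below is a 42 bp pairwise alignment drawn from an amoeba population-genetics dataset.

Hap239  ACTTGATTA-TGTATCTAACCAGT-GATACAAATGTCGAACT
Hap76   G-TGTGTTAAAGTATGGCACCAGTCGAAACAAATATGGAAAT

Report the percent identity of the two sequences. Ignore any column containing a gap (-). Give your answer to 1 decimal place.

Excluding the 3 gap columns leaves 39 comparable sites.
Mismatches occur at site 1 (A↔G), site 4 (T↔G), site 5 (G↔T), site 6 (A↔G), site 11 (T↔A), site 16 (C↔G), site 17 (T↔G), site 18 (A↔C), site 28 (T↔A), site 35 (G↔A), site 37 (C↔G), site 41 (C↔A).
27 of the 39 comparable sites match, so the percent identity is 27/39 × 100 = 69.2%.

69.2%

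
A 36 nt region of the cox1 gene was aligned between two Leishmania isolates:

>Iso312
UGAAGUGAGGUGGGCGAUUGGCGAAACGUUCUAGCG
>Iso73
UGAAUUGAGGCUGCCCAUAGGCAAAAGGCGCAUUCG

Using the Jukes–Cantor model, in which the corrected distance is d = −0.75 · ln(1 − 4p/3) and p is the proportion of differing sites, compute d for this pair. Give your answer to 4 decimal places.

Differing sites — 5:G/U; 11:U/C; 12:G/U; 14:G/C; 16:G/C; 19:U/A; 23:G/A; 27:C/G; 29:U/C; 30:U/G; 32:U/A; 33:A/U; 34:G/U.
p = 13/36 = 0.361111.
d = −0.75 · ln(1 − (4/3)·0.361111) = −0.75 · ln(0.518519) = −0.75 · (-0.656779) = 0.4926.

0.4926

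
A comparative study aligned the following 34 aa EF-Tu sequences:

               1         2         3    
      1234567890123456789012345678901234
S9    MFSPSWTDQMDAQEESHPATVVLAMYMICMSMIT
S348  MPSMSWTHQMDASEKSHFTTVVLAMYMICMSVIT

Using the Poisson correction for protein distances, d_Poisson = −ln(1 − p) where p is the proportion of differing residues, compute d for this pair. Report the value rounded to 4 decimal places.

0.2683

Differing sites — 2:F/P; 4:P/M; 8:D/H; 13:Q/S; 15:E/K; 18:P/F; 19:A/T; 32:M/V.
p = 8/34 = 0.235294.
d = −ln(1 − 0.235294) = −ln(0.764706) = 0.2683.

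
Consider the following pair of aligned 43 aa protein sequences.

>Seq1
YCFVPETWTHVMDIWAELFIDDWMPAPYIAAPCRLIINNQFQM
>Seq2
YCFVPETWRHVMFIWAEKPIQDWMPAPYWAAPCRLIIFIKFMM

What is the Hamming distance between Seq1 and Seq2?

10

Mismatches occur at site 9 (T↔R), site 13 (D↔F), site 18 (L↔K), site 19 (F↔P), site 21 (D↔Q), site 29 (I↔W), site 38 (N↔F), site 39 (N↔I), site 40 (Q↔K), site 42 (Q↔M).
That gives 10 mismatches out of 43 aligned sites, so the Hamming distance is 10.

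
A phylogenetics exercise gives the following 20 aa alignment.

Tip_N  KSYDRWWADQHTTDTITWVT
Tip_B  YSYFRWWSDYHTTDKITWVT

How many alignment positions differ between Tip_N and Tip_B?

5

Differing sites — 1:K/Y; 4:D/F; 8:A/S; 10:Q/Y; 15:T/K.
That gives 5 mismatches out of 20 aligned sites, so the Hamming distance is 5.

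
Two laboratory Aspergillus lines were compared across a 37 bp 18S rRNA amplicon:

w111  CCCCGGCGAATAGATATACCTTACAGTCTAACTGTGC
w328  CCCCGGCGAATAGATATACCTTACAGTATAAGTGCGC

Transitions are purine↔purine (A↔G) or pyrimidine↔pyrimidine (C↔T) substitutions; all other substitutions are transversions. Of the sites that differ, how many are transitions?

1

Differing sites — 28:C/A (Tv); 32:C/G (Tv); 35:T/C (Ti).
Of the 3 differences, 1 transition and 2 transversions, so the answer is 1.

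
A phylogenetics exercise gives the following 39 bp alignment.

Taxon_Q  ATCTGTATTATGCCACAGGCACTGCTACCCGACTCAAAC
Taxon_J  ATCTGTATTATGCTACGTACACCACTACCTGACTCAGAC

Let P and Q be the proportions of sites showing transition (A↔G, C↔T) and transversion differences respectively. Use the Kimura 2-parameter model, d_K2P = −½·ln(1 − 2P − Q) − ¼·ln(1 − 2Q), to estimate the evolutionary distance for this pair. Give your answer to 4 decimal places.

0.2559

Mismatches occur at site 14 (C→T, transition), site 17 (A→G, transition), site 18 (G→T, transversion), site 19 (G→A, transition), site 23 (T→C, transition), site 24 (G→A, transition), site 30 (C→T, transition), site 37 (A→G, transition).
Of the 8 differences, 7 transitions and 1 transversion over 39 sites: P = 7/39 = 0.179487, Q = 1/39 = 0.025641.
d = −0.5·ln(0.615385) − 0.25·ln(0.948718) = −0.5·(-0.485507) − 0.25·(-0.052644) = 0.2559.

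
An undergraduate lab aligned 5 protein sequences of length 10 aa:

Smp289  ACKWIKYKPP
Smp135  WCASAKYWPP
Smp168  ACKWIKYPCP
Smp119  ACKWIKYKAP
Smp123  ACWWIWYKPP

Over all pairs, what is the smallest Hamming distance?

1

Pairwise Hamming distances:
  Smp289 vs Smp135: 5
  Smp289 vs Smp168: 2
  Smp289 vs Smp119: 1
  Smp289 vs Smp123: 2
  Smp135 vs Smp168: 6
  Smp135 vs Smp119: 6
  Smp135 vs Smp123: 6
  Smp168 vs Smp119: 2
  Smp168 vs Smp123: 4
  Smp119 vs Smp123: 3
The smallest is 1, between Smp289 and Smp119.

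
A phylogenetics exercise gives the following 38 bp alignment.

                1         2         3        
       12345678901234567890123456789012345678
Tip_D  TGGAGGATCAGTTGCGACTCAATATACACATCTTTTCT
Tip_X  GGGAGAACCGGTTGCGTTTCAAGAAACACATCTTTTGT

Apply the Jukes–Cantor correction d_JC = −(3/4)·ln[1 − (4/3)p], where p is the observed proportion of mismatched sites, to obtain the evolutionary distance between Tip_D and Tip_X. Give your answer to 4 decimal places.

0.2846

The sequences differ at positions 1 (T/G), 6 (G/A), 8 (T/C), 10 (A/G), 17 (A/T), 18 (C/T), 23 (T/G), 25 (T/A), 37 (C/G).
p = 9/38 = 0.236842.
d = −0.75 · ln(1 − (4/3)·0.236842) = −0.75 · ln(0.684211) = −0.75 · (-0.379489) = 0.2846.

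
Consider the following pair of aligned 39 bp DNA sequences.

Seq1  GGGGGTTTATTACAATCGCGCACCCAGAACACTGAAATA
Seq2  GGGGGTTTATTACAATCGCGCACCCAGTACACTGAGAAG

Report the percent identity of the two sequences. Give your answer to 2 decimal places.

89.74%

Mismatches occur at site 28 (A/T), site 36 (A/G), site 38 (T/A), site 39 (A/G).
35 of the 39 sites match, so the percent identity is 35/39 × 100 = 89.74%.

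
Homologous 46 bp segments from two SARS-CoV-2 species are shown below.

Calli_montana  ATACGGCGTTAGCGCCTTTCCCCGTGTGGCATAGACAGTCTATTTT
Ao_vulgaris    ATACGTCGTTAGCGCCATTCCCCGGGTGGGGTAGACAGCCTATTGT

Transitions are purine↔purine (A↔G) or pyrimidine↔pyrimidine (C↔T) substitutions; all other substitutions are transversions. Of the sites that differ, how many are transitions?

The sequences differ at positions 6 (G/T, transversion), 17 (T/A, transversion), 25 (T/G, transversion), 30 (C/G, transversion), 31 (A/G, transition), 39 (T/C, transition), 45 (T/G, transversion).
Of the 7 differences, 2 transitions and 5 transversions, so the answer is 2.

2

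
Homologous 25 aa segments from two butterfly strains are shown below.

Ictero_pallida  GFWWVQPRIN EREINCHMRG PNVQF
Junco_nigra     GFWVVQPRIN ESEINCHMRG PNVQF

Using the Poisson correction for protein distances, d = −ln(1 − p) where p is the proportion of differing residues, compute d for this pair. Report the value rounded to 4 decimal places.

The sequences differ at positions 4 (W/V), 12 (R/S).
p = 2/25 = 0.080000.
d = −ln(1 − 0.080000) = −ln(0.920000) = 0.0834.

0.0834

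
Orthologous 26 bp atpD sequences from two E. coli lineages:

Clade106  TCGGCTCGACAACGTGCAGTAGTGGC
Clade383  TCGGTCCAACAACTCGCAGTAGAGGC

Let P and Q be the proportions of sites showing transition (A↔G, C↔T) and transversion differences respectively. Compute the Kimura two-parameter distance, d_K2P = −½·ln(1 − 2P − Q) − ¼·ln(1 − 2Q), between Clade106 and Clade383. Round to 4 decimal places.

0.2845

Differing sites — 5:C/T (Ti); 6:T/C (Ti); 8:G/A (Ti); 14:G/T (Tv); 15:T/C (Ti); 23:T/A (Tv).
Of the 6 differences, 4 transitions and 2 transversions over 26 sites: P = 4/26 = 0.153846, Q = 2/26 = 0.076923.
d = −0.5·ln(0.615385) − 0.25·ln(0.846154) = −0.5·(-0.485507) − 0.25·(-0.167054) = 0.2845.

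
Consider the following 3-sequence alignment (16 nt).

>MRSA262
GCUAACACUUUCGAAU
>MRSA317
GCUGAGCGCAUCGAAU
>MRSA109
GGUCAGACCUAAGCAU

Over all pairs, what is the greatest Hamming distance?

8

Pairwise Hamming distances:
  MRSA262 vs MRSA317: 6
  MRSA262 vs MRSA109: 7
  MRSA317 vs MRSA109: 8
The largest is 8, between MRSA317 and MRSA109.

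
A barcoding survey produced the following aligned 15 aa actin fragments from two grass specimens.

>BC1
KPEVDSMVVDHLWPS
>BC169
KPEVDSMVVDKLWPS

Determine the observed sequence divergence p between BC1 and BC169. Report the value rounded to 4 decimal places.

Differing sites — 11:H/K.
There are 1 differences over 15 sites, so p = 1/15 = 0.0667.

0.0667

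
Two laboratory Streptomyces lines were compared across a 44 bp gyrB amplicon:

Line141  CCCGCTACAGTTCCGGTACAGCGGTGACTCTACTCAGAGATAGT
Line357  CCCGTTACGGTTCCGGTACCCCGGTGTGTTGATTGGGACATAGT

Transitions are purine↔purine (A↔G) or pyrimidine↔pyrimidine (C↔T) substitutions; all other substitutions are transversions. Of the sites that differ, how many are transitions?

Differing sites — 5:C/T (Ti); 9:A/G (Ti); 20:A/C (Tv); 21:G/C (Tv); 27:A/T (Tv); 28:C/G (Tv); 30:C/T (Ti); 31:T/G (Tv); 33:C/T (Ti); 35:C/G (Tv); 36:A/G (Ti); 39:G/C (Tv).
Of the 12 differences, 5 transitions and 7 transversions, so the answer is 5.

5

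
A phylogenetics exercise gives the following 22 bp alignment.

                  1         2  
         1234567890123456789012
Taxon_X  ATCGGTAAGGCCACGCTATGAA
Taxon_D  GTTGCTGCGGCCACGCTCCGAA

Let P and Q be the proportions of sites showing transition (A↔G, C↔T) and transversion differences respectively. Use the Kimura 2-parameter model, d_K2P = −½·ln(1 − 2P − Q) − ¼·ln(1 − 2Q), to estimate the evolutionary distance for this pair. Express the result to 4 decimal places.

0.4262

Differing sites — 1:A/G (Ti); 3:C/T (Ti); 5:G/C (Tv); 7:A/G (Ti); 8:A/C (Tv); 18:A/C (Tv); 19:T/C (Ti).
Of the 7 differences, 4 transitions and 3 transversions over 22 sites: P = 4/22 = 0.181818, Q = 3/22 = 0.136364.
d = −0.5·ln(0.500000) − 0.25·ln(0.727272) = −0.5·(-0.693147) − 0.25·(-0.318455) = 0.4262.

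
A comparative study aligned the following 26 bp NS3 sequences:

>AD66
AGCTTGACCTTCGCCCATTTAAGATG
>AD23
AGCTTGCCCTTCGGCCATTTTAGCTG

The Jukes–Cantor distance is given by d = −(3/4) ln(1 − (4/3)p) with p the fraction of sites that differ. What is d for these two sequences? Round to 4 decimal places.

Mismatches occur at site 7 (A/C), site 14 (C/G), site 21 (A/T), site 24 (A/C).
p = 4/26 = 0.153846.
d = −0.75 · ln(1 − (4/3)·0.153846) = −0.75 · ln(0.794872) = −0.75 · (-0.229574) = 0.1722.

0.1722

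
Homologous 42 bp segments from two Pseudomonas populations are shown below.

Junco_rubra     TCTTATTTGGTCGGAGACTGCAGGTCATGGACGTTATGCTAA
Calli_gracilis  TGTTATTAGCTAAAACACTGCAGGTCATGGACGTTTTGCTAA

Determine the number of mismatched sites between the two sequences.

8

The sequences differ at positions 2 (C/G), 8 (T/A), 10 (G/C), 12 (C/A), 13 (G/A), 14 (G/A), 16 (G/C), 36 (A/T).
That gives 8 mismatches out of 42 aligned sites, so the Hamming distance is 8.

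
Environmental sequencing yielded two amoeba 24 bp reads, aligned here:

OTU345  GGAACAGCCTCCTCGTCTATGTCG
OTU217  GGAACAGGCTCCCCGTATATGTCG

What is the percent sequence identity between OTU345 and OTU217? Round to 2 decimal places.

The sequences differ at positions 8 (C/G), 13 (T/C), 17 (C/A).
21 of the 24 sites match, so the percent identity is 21/24 × 100 = 87.50%.

87.50%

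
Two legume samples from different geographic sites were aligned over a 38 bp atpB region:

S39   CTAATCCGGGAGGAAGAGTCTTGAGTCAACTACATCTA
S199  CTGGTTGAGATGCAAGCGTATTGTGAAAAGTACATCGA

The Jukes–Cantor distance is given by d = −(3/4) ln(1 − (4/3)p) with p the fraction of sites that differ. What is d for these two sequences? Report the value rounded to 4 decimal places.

Mismatches occur at site 3 (A→G), site 4 (A→G), site 6 (C→T), site 7 (C→G), site 8 (G→A), site 10 (G→A), site 11 (A→T), site 13 (G→C), site 17 (A→C), site 20 (C→A), site 24 (A→T), site 26 (T→A), site 27 (C→A), site 30 (C→G), site 37 (T→G).
p = 15/38 = 0.394737.
d = −0.75 · ln(1 − (4/3)·0.394737) = −0.75 · ln(0.473684) = −0.75 · (-0.747215) = 0.5604.

0.5604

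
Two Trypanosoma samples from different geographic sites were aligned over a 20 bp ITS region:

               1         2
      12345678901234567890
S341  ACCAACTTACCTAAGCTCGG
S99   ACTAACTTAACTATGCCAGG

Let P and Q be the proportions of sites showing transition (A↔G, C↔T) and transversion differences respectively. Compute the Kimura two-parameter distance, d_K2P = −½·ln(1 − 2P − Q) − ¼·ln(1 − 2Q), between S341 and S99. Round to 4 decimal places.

0.3046

Mismatches occur at site 3 (C↔T, transition), site 10 (C↔A, transversion), site 14 (A↔T, transversion), site 17 (T↔C, transition), site 18 (C↔A, transversion).
Of the 5 differences, 2 transitions and 3 transversions over 20 sites: P = 2/20 = 0.100000, Q = 3/20 = 0.150000.
d = −0.5·ln(0.650000) − 0.25·ln(0.700000) = −0.5·(-0.430783) − 0.25·(-0.356675) = 0.3046.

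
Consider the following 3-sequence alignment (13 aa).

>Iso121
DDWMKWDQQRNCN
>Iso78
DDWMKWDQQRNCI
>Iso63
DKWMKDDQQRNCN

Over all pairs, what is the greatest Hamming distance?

Pairwise Hamming distances:
  Iso121 vs Iso78: 1
  Iso121 vs Iso63: 2
  Iso78 vs Iso63: 3
The largest is 3, between Iso78 and Iso63.

3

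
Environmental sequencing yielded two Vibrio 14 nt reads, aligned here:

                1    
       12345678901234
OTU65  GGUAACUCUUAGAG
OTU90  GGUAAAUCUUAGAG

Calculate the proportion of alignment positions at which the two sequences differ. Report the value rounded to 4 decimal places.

0.0714

Differing sites — 6:C/A.
There are 1 differences over 14 sites, so p = 1/14 = 0.0714.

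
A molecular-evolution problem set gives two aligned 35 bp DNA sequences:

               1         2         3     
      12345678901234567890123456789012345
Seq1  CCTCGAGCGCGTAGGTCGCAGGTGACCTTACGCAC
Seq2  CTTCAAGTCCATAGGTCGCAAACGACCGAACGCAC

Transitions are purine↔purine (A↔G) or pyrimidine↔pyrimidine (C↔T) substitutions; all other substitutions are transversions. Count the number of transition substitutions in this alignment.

7

Mismatches occur at site 2 (C→T, transition), site 5 (G→A, transition), site 8 (C→T, transition), site 9 (G→C, transversion), site 11 (G→A, transition), site 21 (G→A, transition), site 22 (G→A, transition), site 23 (T→C, transition), site 28 (T→G, transversion), site 29 (T→A, transversion).
Of the 10 differences, 7 transitions and 3 transversions, so the answer is 7.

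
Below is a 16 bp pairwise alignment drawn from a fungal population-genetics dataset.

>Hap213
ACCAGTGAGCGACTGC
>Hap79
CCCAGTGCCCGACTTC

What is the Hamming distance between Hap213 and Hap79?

The sequences differ at positions 1 (A/C), 8 (A/C), 9 (G/C), 15 (G/T).
That gives 4 mismatches out of 16 aligned sites, so the Hamming distance is 4.

4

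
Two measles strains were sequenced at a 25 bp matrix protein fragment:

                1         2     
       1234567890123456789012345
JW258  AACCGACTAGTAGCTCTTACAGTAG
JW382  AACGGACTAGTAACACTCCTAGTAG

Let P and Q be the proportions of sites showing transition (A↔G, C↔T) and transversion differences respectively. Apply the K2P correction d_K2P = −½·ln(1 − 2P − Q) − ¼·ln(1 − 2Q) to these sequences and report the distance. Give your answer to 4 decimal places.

Differing sites — 4:C/G (Tv); 13:G/A (Ti); 15:T/A (Tv); 18:T/C (Ti); 19:A/C (Tv); 20:C/T (Ti).
Of the 6 differences, 3 transitions and 3 transversions over 25 sites: P = 3/25 = 0.120000, Q = 3/25 = 0.120000.
d = −0.5·ln(0.640000) − 0.25·ln(0.760000) = −0.5·(-0.446287) − 0.25·(-0.274437) = 0.2918.

0.2918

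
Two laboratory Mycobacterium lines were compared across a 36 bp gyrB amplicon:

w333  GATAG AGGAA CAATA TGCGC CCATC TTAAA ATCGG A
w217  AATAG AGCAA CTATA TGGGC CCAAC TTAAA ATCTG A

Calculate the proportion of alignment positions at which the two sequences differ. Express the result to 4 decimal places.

Mismatches occur at site 1 (G→A), site 8 (G→C), site 12 (A→T), site 18 (C→G), site 24 (T→A), site 34 (G→T).
There are 6 differences over 36 sites, so p = 6/36 = 0.1667.

0.1667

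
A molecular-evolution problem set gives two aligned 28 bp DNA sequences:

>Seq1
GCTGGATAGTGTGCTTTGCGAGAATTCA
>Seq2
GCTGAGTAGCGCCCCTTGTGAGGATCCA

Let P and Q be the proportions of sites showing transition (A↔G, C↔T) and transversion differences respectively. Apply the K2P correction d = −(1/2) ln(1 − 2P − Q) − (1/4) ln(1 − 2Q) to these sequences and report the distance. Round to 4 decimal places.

Mismatches occur at site 5 (G→A, transition), site 6 (A→G, transition), site 10 (T→C, transition), site 12 (T→C, transition), site 13 (G→C, transversion), site 15 (T→C, transition), site 19 (C→T, transition), site 23 (A→G, transition), site 26 (T→C, transition).
Of the 9 differences, 8 transitions and 1 transversion over 28 sites: P = 8/28 = 0.285714, Q = 1/28 = 0.035714.
d = −0.5·ln(0.392858) − 0.25·ln(0.928572) = −0.5·(-0.934307) − 0.25·(-0.074107) = 0.4857.

0.4857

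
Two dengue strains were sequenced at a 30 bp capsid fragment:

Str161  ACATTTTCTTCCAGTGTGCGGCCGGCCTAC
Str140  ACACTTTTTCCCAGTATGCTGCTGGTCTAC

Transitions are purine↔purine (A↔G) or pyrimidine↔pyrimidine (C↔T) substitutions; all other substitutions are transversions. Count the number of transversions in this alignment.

1

Mismatches occur at site 4 (T↔C, transition), site 8 (C↔T, transition), site 10 (T↔C, transition), site 16 (G↔A, transition), site 20 (G↔T, transversion), site 23 (C↔T, transition), site 26 (C↔T, transition).
Of the 7 differences, 6 transitions and 1 transversion, so the answer is 1.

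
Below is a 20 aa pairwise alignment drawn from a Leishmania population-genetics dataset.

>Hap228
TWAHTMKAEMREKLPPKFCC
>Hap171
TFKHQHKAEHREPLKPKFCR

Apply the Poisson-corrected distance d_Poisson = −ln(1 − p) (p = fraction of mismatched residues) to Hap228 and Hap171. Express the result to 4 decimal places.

Mismatches occur at site 2 (W→F), site 3 (A→K), site 5 (T→Q), site 6 (M→H), site 10 (M→H), site 13 (K→P), site 15 (P→K), site 20 (C→R).
p = 8/20 = 0.400000.
d = −ln(1 − 0.400000) = −ln(0.600000) = 0.5108.

0.5108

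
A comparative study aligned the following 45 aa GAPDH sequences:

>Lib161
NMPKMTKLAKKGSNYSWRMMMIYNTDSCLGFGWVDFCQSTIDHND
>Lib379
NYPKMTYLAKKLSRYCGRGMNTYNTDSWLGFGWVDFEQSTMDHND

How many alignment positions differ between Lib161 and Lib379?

The sequences differ at positions 2 (M/Y), 7 (K/Y), 12 (G/L), 14 (N/R), 16 (S/C), 17 (W/G), 19 (M/G), 21 (M/N), 22 (I/T), 28 (C/W), 37 (C/E), 41 (I/M).
That gives 12 mismatches out of 45 aligned sites, so the Hamming distance is 12.

12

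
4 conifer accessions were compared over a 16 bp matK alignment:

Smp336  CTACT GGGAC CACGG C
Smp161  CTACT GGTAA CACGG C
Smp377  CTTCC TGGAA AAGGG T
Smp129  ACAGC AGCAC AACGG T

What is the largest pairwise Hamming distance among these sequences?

9

Pairwise Hamming distances:
  Smp336 vs Smp161: 2
  Smp336 vs Smp377: 7
  Smp336 vs Smp129: 8
  Smp161 vs Smp377: 7
  Smp161 vs Smp129: 9
  Smp377 vs Smp129: 8
The largest is 9, between Smp161 and Smp129.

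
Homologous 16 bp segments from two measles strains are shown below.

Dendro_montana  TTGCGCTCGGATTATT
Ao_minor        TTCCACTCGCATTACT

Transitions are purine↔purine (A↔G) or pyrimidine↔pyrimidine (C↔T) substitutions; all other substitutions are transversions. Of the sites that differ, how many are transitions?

Differing sites — 3:G/C (Tv); 5:G/A (Ti); 10:G/C (Tv); 15:T/C (Ti).
Of the 4 differences, 2 transitions and 2 transversions, so the answer is 2.

2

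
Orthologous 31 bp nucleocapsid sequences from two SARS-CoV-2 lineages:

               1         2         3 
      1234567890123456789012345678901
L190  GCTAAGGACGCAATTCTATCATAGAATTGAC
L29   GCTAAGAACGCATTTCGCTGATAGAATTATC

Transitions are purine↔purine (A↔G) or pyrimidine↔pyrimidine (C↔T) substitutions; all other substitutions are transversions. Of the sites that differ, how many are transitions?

Differing sites — 7:G/A (Ti); 13:A/T (Tv); 17:T/G (Tv); 18:A/C (Tv); 20:C/G (Tv); 29:G/A (Ti); 30:A/T (Tv).
Of the 7 differences, 2 transitions and 5 transversions, so the answer is 2.

2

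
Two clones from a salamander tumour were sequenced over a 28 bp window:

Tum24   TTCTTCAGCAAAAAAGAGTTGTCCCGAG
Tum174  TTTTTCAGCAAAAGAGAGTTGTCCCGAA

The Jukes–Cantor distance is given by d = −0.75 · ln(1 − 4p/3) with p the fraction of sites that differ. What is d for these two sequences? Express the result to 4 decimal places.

0.1156

Mismatches occur at site 3 (C→T), site 14 (A→G), site 28 (G→A).
p = 3/28 = 0.107143.
d = −0.75 · ln(1 − (4/3)·0.107143) = −0.75 · ln(0.857143) = −0.75 · (-0.154151) = 0.1156.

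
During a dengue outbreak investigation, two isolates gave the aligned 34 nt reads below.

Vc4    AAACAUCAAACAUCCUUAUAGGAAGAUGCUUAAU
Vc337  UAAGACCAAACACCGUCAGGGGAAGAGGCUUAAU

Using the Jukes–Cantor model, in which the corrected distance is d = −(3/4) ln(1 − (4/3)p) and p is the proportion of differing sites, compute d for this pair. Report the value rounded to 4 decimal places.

The sequences differ at positions 1 (A/U), 4 (C/G), 6 (U/C), 13 (U/C), 15 (C/G), 17 (U/C), 19 (U/G), 20 (A/G), 27 (U/G).
p = 9/34 = 0.264706.
d = −0.75 · ln(1 − (4/3)·0.264706) = −0.75 · ln(0.647059) = −0.75 · (-0.435318) = 0.3265.

0.3265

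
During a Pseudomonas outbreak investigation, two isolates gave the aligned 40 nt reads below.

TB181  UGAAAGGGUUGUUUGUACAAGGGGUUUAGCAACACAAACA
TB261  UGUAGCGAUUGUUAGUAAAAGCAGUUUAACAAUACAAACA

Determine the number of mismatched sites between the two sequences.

10

Differing sites — 3:A/U; 5:A/G; 6:G/C; 8:G/A; 14:U/A; 18:C/A; 22:G/C; 23:G/A; 29:G/A; 33:C/U.
That gives 10 mismatches out of 40 aligned sites, so the Hamming distance is 10.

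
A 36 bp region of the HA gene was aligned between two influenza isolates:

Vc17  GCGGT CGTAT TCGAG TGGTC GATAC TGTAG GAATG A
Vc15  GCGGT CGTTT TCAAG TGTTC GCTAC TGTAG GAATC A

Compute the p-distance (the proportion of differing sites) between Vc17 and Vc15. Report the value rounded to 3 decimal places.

Differing sites — 9:A/T; 13:G/A; 18:G/T; 22:A/C; 35:G/C.
There are 5 differences over 36 sites, so p = 5/36 = 0.139.

0.139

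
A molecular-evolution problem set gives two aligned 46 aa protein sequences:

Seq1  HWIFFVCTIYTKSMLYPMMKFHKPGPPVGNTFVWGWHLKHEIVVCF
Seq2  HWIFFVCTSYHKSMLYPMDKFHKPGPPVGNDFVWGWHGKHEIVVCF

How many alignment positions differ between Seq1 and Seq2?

The sequences differ at positions 9 (I/S), 11 (T/H), 19 (M/D), 31 (T/D), 38 (L/G).
That gives 5 mismatches out of 46 aligned sites, so the Hamming distance is 5.

5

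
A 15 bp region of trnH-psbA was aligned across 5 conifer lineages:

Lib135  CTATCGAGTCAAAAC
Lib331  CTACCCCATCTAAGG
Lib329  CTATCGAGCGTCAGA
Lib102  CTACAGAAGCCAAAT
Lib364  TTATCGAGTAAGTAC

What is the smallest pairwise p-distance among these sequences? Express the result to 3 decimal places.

0.267

Pairwise Hamming distances:
  Lib135 vs Lib331: 7
  Lib135 vs Lib329: 6
  Lib135 vs Lib102: 6
  Lib135 vs Lib364: 4
  Lib331 vs Lib329: 8
  Lib331 vs Lib102: 7
  Lib331 vs Lib364: 11
  Lib329 vs Lib102: 9
  Lib329 vs Lib364: 8
  Lib102 vs Lib364: 10
The smallest is 4 mismatches, between Lib135 and Lib364; p = 4/15 = 0.267.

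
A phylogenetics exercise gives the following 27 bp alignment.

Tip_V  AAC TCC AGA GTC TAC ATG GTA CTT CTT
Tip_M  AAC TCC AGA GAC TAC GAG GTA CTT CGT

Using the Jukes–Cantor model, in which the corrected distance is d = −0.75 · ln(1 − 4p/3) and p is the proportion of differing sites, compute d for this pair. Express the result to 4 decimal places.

0.1650

Differing sites — 11:T/A; 16:A/G; 17:T/A; 26:T/G.
p = 4/27 = 0.148148.
d = −0.75 · ln(1 − (4/3)·0.148148) = −0.75 · ln(0.802469) = −0.75 · (-0.220062) = 0.1650.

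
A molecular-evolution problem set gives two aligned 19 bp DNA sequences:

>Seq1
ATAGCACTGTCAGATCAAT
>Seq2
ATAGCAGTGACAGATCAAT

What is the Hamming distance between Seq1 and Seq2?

2

The sequences differ at positions 7 (C/G), 10 (T/A).
That gives 2 mismatches out of 19 aligned sites, so the Hamming distance is 2.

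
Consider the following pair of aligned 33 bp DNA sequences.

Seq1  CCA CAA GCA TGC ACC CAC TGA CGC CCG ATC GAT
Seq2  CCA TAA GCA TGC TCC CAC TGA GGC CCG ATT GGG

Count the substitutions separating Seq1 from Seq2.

6

Differing sites — 4:C/T; 13:A/T; 22:C/G; 30:C/T; 32:A/G; 33:T/G.
That gives 6 mismatches out of 33 aligned sites, so the Hamming distance is 6.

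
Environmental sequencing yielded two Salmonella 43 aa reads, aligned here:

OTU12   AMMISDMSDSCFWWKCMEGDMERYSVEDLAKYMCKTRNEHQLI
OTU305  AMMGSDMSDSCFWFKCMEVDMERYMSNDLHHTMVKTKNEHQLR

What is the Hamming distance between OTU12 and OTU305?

The sequences differ at positions 4 (I/G), 14 (W/F), 19 (G/V), 25 (S/M), 26 (V/S), 27 (E/N), 30 (A/H), 31 (K/H), 32 (Y/T), 34 (C/V), 37 (R/K), 43 (I/R).
That gives 12 mismatches out of 43 aligned sites, so the Hamming distance is 12.

12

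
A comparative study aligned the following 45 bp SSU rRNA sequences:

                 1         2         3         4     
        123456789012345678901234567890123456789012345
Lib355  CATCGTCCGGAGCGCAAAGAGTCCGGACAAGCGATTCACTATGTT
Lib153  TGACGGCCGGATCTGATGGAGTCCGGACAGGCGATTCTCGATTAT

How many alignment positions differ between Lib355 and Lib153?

14

The sequences differ at positions 1 (C/T), 2 (A/G), 3 (T/A), 6 (T/G), 12 (G/T), 14 (G/T), 15 (C/G), 17 (A/T), 18 (A/G), 30 (A/G), 38 (A/T), 40 (T/G), 43 (G/T), 44 (T/A).
That gives 14 mismatches out of 45 aligned sites, so the Hamming distance is 14.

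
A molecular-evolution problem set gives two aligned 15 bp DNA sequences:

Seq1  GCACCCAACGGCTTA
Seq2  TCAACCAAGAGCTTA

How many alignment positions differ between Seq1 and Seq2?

4

Differing sites — 1:G/T; 4:C/A; 9:C/G; 10:G/A.
That gives 4 mismatches out of 15 aligned sites, so the Hamming distance is 4.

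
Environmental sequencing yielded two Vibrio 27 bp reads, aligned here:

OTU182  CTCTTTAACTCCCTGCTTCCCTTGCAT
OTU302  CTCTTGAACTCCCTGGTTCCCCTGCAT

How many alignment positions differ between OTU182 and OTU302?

3

Mismatches occur at site 6 (T/G), site 16 (C/G), site 22 (T/C).
That gives 3 mismatches out of 27 aligned sites, so the Hamming distance is 3.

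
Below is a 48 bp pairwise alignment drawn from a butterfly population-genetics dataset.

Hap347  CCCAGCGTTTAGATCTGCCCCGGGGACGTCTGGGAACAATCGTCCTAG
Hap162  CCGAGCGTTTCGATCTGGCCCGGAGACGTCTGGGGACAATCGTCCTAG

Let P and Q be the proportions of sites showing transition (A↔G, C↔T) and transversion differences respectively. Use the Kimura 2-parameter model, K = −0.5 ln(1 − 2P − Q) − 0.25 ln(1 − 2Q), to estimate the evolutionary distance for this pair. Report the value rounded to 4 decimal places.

0.1122

Differing sites — 3:C/G (Tv); 11:A/C (Tv); 18:C/G (Tv); 24:G/A (Ti); 35:A/G (Ti).
Of the 5 differences, 2 transitions and 3 transversions over 48 sites: P = 2/48 = 0.041667, Q = 3/48 = 0.062500.
d = −0.5·ln(0.854166) − 0.25·ln(0.875000) = −0.5·(-0.157630) − 0.25·(-0.133531) = 0.1122.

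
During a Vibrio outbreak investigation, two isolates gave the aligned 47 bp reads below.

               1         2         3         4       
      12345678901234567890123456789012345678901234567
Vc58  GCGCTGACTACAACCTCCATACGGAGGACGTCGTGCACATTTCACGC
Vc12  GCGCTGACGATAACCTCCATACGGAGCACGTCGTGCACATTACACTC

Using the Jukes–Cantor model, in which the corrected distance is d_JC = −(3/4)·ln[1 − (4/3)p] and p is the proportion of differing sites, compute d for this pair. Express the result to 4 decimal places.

The sequences differ at positions 9 (T/G), 11 (C/T), 27 (G/C), 42 (T/A), 46 (G/T).
p = 5/47 = 0.106383.
d = −0.75 · ln(1 − (4/3)·0.106383) = −0.75 · ln(0.858156) = −0.75 · (-0.152969) = 0.1147.

0.1147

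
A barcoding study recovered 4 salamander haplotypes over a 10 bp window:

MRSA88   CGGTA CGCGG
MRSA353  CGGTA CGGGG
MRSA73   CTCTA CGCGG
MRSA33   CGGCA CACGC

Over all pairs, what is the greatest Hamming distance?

5

Pairwise Hamming distances:
  MRSA88 vs MRSA353: 1
  MRSA88 vs MRSA73: 2
  MRSA88 vs MRSA33: 3
  MRSA353 vs MRSA73: 3
  MRSA353 vs MRSA33: 4
  MRSA73 vs MRSA33: 5
The largest is 5, between MRSA73 and MRSA33.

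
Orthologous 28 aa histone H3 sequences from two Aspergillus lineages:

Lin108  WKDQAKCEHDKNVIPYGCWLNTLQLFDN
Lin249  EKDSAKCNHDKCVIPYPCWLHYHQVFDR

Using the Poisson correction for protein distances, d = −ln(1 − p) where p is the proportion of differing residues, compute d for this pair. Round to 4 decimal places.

Mismatches occur at site 1 (W→E), site 4 (Q→S), site 8 (E→N), site 12 (N→C), site 17 (G→P), site 21 (N→H), site 22 (T→Y), site 23 (L→H), site 25 (L→V), site 28 (N→R).
p = 10/28 = 0.357143.
d = −ln(1 − 0.357143) = −ln(0.642857) = 0.4418.

0.4418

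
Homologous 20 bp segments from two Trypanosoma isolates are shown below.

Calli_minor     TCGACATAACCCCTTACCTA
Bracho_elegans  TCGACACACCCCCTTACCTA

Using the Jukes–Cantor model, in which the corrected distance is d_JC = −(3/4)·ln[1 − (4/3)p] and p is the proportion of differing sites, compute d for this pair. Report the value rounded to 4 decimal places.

0.1073

Differing sites — 7:T/C; 9:A/C.
p = 2/20 = 0.100000.
d = −0.75 · ln(1 − (4/3)·0.100000) = −0.75 · ln(0.866667) = −0.75 · (-0.143100) = 0.1073.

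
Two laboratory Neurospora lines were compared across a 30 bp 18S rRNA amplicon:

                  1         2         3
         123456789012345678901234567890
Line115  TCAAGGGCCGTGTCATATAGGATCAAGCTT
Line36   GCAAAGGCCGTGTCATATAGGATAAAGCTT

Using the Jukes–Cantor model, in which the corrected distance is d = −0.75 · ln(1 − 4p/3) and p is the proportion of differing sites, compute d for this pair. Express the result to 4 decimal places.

0.1073

Mismatches occur at site 1 (T/G), site 5 (G/A), site 24 (C/A).
p = 3/30 = 0.100000.
d = −0.75 · ln(1 − (4/3)·0.100000) = −0.75 · ln(0.866667) = −0.75 · (-0.143100) = 0.1073.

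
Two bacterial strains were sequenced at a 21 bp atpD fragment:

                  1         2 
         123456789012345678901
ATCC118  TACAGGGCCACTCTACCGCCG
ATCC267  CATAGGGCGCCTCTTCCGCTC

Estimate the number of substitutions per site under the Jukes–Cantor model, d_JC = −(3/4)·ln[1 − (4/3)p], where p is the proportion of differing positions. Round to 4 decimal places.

0.4408

The sequences differ at positions 1 (T/C), 3 (C/T), 9 (C/G), 10 (A/C), 15 (A/T), 20 (C/T), 21 (G/C).
p = 7/21 = 0.333333.
d = −0.75 · ln(1 − (4/3)·0.333333) = −0.75 · ln(0.555556) = −0.75 · (-0.587786) = 0.4408.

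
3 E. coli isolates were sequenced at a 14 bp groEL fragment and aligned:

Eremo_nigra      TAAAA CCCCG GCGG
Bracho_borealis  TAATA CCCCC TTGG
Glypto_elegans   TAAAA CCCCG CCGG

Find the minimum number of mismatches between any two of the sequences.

Pairwise Hamming distances:
  Eremo_nigra vs Bracho_borealis: 4
  Eremo_nigra vs Glypto_elegans: 1
  Bracho_borealis vs Glypto_elegans: 4
The smallest is 1, between Eremo_nigra and Glypto_elegans.

1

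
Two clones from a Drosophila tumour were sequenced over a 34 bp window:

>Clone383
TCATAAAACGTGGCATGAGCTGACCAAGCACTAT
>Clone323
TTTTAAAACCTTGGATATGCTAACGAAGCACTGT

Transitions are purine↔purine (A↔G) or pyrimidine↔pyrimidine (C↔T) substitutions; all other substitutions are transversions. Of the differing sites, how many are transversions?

6

Mismatches occur at site 2 (C→T, transition), site 3 (A→T, transversion), site 10 (G→C, transversion), site 12 (G→T, transversion), site 14 (C→G, transversion), site 17 (G→A, transition), site 18 (A→T, transversion), site 22 (G→A, transition), site 25 (C→G, transversion), site 33 (A→G, transition).
Of the 10 differences, 4 transitions and 6 transversions, so the answer is 6.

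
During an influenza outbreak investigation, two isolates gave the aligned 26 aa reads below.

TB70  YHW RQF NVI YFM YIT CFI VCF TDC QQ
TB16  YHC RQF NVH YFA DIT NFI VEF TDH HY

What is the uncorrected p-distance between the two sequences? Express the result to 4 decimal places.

The sequences differ at positions 3 (W/C), 9 (I/H), 12 (M/A), 13 (Y/D), 16 (C/N), 20 (C/E), 24 (C/H), 25 (Q/H), 26 (Q/Y).
There are 9 differences over 26 sites, so p = 9/26 = 0.3462.

0.3462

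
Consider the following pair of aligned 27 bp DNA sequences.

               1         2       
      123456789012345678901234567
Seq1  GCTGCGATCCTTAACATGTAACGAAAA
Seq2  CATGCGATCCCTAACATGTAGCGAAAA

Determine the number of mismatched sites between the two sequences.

Differing sites — 1:G/C; 2:C/A; 11:T/C; 21:A/G.
That gives 4 mismatches out of 27 aligned sites, so the Hamming distance is 4.

4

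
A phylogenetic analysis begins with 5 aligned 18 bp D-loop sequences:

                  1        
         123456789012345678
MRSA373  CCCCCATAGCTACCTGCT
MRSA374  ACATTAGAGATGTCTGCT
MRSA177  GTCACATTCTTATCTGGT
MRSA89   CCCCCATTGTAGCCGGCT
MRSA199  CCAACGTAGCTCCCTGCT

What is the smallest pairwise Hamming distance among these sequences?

4

Pairwise Hamming distances:
  MRSA373 vs MRSA374: 8
  MRSA373 vs MRSA177: 8
  MRSA373 vs MRSA89: 5
  MRSA373 vs MRSA199: 4
  MRSA374 vs MRSA177: 11
  MRSA374 vs MRSA89: 10
  MRSA374 vs MRSA199: 8
  MRSA177 vs MRSA89: 9
  MRSA177 vs MRSA199: 10
  MRSA89 vs MRSA199: 8
The smallest is 4, between MRSA373 and MRSA199.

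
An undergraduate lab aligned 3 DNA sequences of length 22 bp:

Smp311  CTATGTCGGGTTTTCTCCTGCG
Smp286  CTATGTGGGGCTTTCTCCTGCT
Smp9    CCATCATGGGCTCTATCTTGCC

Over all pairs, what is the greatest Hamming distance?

Pairwise Hamming distances:
  Smp311 vs Smp286: 3
  Smp311 vs Smp9: 9
  Smp286 vs Smp9: 8
The largest is 9, between Smp311 and Smp9.

9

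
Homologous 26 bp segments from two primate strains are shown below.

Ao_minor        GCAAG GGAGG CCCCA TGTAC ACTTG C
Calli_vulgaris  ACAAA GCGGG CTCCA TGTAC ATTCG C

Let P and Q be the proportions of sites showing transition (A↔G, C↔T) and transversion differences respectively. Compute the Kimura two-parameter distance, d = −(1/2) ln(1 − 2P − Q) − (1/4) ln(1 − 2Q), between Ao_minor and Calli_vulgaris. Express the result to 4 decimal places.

0.3666

Differing sites — 1:G/A (Ti); 5:G/A (Ti); 7:G/C (Tv); 8:A/G (Ti); 12:C/T (Ti); 22:C/T (Ti); 24:T/C (Ti).
Of the 7 differences, 6 transitions and 1 transversion over 26 sites: P = 6/26 = 0.230769, Q = 1/26 = 0.038462.
d = −0.5·ln(0.500000) − 0.25·ln(0.923076) = −0.5·(-0.693147) − 0.25·(-0.080044) = 0.3666.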